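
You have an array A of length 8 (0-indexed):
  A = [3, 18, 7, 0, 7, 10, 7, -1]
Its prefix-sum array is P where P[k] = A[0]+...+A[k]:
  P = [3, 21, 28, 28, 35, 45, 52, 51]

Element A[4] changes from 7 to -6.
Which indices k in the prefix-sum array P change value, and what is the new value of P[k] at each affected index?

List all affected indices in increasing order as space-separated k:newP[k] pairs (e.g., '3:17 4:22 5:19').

P[k] = A[0] + ... + A[k]
P[k] includes A[4] iff k >= 4
Affected indices: 4, 5, ..., 7; delta = -13
  P[4]: 35 + -13 = 22
  P[5]: 45 + -13 = 32
  P[6]: 52 + -13 = 39
  P[7]: 51 + -13 = 38

Answer: 4:22 5:32 6:39 7:38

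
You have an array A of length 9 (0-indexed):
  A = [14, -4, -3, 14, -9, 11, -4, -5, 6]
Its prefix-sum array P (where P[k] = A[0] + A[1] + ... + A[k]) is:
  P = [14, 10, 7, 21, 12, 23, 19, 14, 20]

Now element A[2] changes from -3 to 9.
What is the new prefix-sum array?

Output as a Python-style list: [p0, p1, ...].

Answer: [14, 10, 19, 33, 24, 35, 31, 26, 32]

Derivation:
Change: A[2] -3 -> 9, delta = 12
P[k] for k < 2: unchanged (A[2] not included)
P[k] for k >= 2: shift by delta = 12
  P[0] = 14 + 0 = 14
  P[1] = 10 + 0 = 10
  P[2] = 7 + 12 = 19
  P[3] = 21 + 12 = 33
  P[4] = 12 + 12 = 24
  P[5] = 23 + 12 = 35
  P[6] = 19 + 12 = 31
  P[7] = 14 + 12 = 26
  P[8] = 20 + 12 = 32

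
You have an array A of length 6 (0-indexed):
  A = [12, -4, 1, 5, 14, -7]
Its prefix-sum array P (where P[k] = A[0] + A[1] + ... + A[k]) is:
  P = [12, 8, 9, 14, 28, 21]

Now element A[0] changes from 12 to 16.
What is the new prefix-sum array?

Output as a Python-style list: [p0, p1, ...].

Answer: [16, 12, 13, 18, 32, 25]

Derivation:
Change: A[0] 12 -> 16, delta = 4
P[k] for k < 0: unchanged (A[0] not included)
P[k] for k >= 0: shift by delta = 4
  P[0] = 12 + 4 = 16
  P[1] = 8 + 4 = 12
  P[2] = 9 + 4 = 13
  P[3] = 14 + 4 = 18
  P[4] = 28 + 4 = 32
  P[5] = 21 + 4 = 25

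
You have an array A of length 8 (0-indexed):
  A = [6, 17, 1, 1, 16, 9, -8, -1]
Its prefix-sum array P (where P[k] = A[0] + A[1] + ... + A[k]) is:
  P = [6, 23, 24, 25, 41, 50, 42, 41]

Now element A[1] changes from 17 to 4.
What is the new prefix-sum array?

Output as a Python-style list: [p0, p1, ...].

Answer: [6, 10, 11, 12, 28, 37, 29, 28]

Derivation:
Change: A[1] 17 -> 4, delta = -13
P[k] for k < 1: unchanged (A[1] not included)
P[k] for k >= 1: shift by delta = -13
  P[0] = 6 + 0 = 6
  P[1] = 23 + -13 = 10
  P[2] = 24 + -13 = 11
  P[3] = 25 + -13 = 12
  P[4] = 41 + -13 = 28
  P[5] = 50 + -13 = 37
  P[6] = 42 + -13 = 29
  P[7] = 41 + -13 = 28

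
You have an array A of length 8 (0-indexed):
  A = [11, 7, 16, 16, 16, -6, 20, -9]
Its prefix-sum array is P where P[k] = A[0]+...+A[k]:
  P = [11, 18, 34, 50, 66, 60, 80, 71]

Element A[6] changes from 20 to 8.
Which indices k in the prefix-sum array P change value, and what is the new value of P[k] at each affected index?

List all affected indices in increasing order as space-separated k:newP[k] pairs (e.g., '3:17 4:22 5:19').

P[k] = A[0] + ... + A[k]
P[k] includes A[6] iff k >= 6
Affected indices: 6, 7, ..., 7; delta = -12
  P[6]: 80 + -12 = 68
  P[7]: 71 + -12 = 59

Answer: 6:68 7:59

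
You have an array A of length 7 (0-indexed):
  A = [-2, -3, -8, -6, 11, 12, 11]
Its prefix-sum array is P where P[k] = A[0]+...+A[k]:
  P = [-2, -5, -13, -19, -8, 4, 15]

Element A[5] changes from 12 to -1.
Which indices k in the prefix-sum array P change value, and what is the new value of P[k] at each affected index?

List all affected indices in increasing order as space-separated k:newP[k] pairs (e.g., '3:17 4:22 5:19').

Answer: 5:-9 6:2

Derivation:
P[k] = A[0] + ... + A[k]
P[k] includes A[5] iff k >= 5
Affected indices: 5, 6, ..., 6; delta = -13
  P[5]: 4 + -13 = -9
  P[6]: 15 + -13 = 2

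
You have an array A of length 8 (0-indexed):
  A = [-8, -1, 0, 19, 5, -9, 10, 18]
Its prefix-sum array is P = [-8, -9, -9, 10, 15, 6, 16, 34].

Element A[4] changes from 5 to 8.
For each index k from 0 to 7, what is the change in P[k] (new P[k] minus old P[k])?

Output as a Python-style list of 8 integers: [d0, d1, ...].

Answer: [0, 0, 0, 0, 3, 3, 3, 3]

Derivation:
Element change: A[4] 5 -> 8, delta = 3
For k < 4: P[k] unchanged, delta_P[k] = 0
For k >= 4: P[k] shifts by exactly 3
Delta array: [0, 0, 0, 0, 3, 3, 3, 3]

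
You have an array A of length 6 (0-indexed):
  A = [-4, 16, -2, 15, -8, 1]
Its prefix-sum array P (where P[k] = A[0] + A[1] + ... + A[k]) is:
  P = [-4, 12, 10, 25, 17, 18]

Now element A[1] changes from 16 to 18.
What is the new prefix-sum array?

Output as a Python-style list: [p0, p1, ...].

Change: A[1] 16 -> 18, delta = 2
P[k] for k < 1: unchanged (A[1] not included)
P[k] for k >= 1: shift by delta = 2
  P[0] = -4 + 0 = -4
  P[1] = 12 + 2 = 14
  P[2] = 10 + 2 = 12
  P[3] = 25 + 2 = 27
  P[4] = 17 + 2 = 19
  P[5] = 18 + 2 = 20

Answer: [-4, 14, 12, 27, 19, 20]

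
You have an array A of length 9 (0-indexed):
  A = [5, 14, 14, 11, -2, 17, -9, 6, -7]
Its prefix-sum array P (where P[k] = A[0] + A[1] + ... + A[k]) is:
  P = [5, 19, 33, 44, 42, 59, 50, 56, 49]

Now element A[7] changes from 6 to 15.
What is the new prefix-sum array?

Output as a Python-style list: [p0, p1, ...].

Change: A[7] 6 -> 15, delta = 9
P[k] for k < 7: unchanged (A[7] not included)
P[k] for k >= 7: shift by delta = 9
  P[0] = 5 + 0 = 5
  P[1] = 19 + 0 = 19
  P[2] = 33 + 0 = 33
  P[3] = 44 + 0 = 44
  P[4] = 42 + 0 = 42
  P[5] = 59 + 0 = 59
  P[6] = 50 + 0 = 50
  P[7] = 56 + 9 = 65
  P[8] = 49 + 9 = 58

Answer: [5, 19, 33, 44, 42, 59, 50, 65, 58]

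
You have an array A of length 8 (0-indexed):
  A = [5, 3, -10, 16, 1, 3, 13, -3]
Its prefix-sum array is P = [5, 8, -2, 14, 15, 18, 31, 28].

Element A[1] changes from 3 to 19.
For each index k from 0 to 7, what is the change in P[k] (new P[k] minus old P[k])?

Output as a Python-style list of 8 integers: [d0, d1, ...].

Answer: [0, 16, 16, 16, 16, 16, 16, 16]

Derivation:
Element change: A[1] 3 -> 19, delta = 16
For k < 1: P[k] unchanged, delta_P[k] = 0
For k >= 1: P[k] shifts by exactly 16
Delta array: [0, 16, 16, 16, 16, 16, 16, 16]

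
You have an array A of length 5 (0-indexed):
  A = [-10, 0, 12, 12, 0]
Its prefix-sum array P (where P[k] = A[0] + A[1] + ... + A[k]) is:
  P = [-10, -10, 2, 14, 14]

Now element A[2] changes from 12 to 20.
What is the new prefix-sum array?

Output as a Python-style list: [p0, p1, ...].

Answer: [-10, -10, 10, 22, 22]

Derivation:
Change: A[2] 12 -> 20, delta = 8
P[k] for k < 2: unchanged (A[2] not included)
P[k] for k >= 2: shift by delta = 8
  P[0] = -10 + 0 = -10
  P[1] = -10 + 0 = -10
  P[2] = 2 + 8 = 10
  P[3] = 14 + 8 = 22
  P[4] = 14 + 8 = 22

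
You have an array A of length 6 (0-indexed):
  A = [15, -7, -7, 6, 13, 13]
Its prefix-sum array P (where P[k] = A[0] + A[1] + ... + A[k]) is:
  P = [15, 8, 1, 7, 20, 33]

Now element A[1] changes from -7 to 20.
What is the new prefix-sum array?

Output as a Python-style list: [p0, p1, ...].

Answer: [15, 35, 28, 34, 47, 60]

Derivation:
Change: A[1] -7 -> 20, delta = 27
P[k] for k < 1: unchanged (A[1] not included)
P[k] for k >= 1: shift by delta = 27
  P[0] = 15 + 0 = 15
  P[1] = 8 + 27 = 35
  P[2] = 1 + 27 = 28
  P[3] = 7 + 27 = 34
  P[4] = 20 + 27 = 47
  P[5] = 33 + 27 = 60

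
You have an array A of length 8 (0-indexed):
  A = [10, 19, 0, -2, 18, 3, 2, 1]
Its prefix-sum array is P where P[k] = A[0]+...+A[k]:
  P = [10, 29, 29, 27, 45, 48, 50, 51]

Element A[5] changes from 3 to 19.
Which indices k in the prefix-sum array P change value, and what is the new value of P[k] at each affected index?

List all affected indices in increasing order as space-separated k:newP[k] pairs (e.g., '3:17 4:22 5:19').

Answer: 5:64 6:66 7:67

Derivation:
P[k] = A[0] + ... + A[k]
P[k] includes A[5] iff k >= 5
Affected indices: 5, 6, ..., 7; delta = 16
  P[5]: 48 + 16 = 64
  P[6]: 50 + 16 = 66
  P[7]: 51 + 16 = 67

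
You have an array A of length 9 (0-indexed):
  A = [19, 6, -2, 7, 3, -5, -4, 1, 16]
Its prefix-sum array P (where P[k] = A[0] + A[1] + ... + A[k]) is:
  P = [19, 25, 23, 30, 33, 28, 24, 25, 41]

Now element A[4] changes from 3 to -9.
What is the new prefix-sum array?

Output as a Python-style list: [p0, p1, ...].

Answer: [19, 25, 23, 30, 21, 16, 12, 13, 29]

Derivation:
Change: A[4] 3 -> -9, delta = -12
P[k] for k < 4: unchanged (A[4] not included)
P[k] for k >= 4: shift by delta = -12
  P[0] = 19 + 0 = 19
  P[1] = 25 + 0 = 25
  P[2] = 23 + 0 = 23
  P[3] = 30 + 0 = 30
  P[4] = 33 + -12 = 21
  P[5] = 28 + -12 = 16
  P[6] = 24 + -12 = 12
  P[7] = 25 + -12 = 13
  P[8] = 41 + -12 = 29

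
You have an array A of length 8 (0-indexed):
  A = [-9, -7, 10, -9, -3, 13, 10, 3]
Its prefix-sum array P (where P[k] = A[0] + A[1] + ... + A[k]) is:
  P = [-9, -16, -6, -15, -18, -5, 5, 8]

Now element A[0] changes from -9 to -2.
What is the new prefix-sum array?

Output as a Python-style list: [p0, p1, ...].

Answer: [-2, -9, 1, -8, -11, 2, 12, 15]

Derivation:
Change: A[0] -9 -> -2, delta = 7
P[k] for k < 0: unchanged (A[0] not included)
P[k] for k >= 0: shift by delta = 7
  P[0] = -9 + 7 = -2
  P[1] = -16 + 7 = -9
  P[2] = -6 + 7 = 1
  P[3] = -15 + 7 = -8
  P[4] = -18 + 7 = -11
  P[5] = -5 + 7 = 2
  P[6] = 5 + 7 = 12
  P[7] = 8 + 7 = 15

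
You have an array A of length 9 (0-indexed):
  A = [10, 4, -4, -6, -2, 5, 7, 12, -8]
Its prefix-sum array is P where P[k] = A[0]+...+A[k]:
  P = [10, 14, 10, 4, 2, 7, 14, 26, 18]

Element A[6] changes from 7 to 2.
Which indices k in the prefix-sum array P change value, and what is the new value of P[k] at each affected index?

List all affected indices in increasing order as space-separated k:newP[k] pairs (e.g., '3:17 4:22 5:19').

P[k] = A[0] + ... + A[k]
P[k] includes A[6] iff k >= 6
Affected indices: 6, 7, ..., 8; delta = -5
  P[6]: 14 + -5 = 9
  P[7]: 26 + -5 = 21
  P[8]: 18 + -5 = 13

Answer: 6:9 7:21 8:13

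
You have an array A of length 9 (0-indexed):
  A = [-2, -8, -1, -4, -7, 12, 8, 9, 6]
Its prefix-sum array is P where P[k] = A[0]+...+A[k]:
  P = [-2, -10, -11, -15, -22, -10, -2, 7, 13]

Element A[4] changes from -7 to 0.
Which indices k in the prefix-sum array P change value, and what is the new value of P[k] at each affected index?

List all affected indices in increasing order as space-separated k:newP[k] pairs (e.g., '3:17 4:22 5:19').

Answer: 4:-15 5:-3 6:5 7:14 8:20

Derivation:
P[k] = A[0] + ... + A[k]
P[k] includes A[4] iff k >= 4
Affected indices: 4, 5, ..., 8; delta = 7
  P[4]: -22 + 7 = -15
  P[5]: -10 + 7 = -3
  P[6]: -2 + 7 = 5
  P[7]: 7 + 7 = 14
  P[8]: 13 + 7 = 20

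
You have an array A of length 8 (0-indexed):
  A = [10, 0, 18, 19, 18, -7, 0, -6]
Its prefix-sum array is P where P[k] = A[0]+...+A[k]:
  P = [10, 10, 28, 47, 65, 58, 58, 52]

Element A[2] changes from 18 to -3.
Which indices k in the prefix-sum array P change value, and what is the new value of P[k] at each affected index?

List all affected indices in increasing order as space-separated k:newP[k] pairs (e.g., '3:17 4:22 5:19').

Answer: 2:7 3:26 4:44 5:37 6:37 7:31

Derivation:
P[k] = A[0] + ... + A[k]
P[k] includes A[2] iff k >= 2
Affected indices: 2, 3, ..., 7; delta = -21
  P[2]: 28 + -21 = 7
  P[3]: 47 + -21 = 26
  P[4]: 65 + -21 = 44
  P[5]: 58 + -21 = 37
  P[6]: 58 + -21 = 37
  P[7]: 52 + -21 = 31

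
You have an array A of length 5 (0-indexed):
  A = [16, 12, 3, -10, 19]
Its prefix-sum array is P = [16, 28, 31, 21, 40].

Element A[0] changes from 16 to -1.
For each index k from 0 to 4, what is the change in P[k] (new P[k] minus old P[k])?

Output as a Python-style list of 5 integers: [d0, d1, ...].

Element change: A[0] 16 -> -1, delta = -17
For k < 0: P[k] unchanged, delta_P[k] = 0
For k >= 0: P[k] shifts by exactly -17
Delta array: [-17, -17, -17, -17, -17]

Answer: [-17, -17, -17, -17, -17]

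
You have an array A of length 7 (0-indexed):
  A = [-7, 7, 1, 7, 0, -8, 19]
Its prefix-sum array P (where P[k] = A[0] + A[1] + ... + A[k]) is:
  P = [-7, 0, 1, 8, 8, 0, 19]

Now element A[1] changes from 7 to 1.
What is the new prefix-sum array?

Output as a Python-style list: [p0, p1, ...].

Change: A[1] 7 -> 1, delta = -6
P[k] for k < 1: unchanged (A[1] not included)
P[k] for k >= 1: shift by delta = -6
  P[0] = -7 + 0 = -7
  P[1] = 0 + -6 = -6
  P[2] = 1 + -6 = -5
  P[3] = 8 + -6 = 2
  P[4] = 8 + -6 = 2
  P[5] = 0 + -6 = -6
  P[6] = 19 + -6 = 13

Answer: [-7, -6, -5, 2, 2, -6, 13]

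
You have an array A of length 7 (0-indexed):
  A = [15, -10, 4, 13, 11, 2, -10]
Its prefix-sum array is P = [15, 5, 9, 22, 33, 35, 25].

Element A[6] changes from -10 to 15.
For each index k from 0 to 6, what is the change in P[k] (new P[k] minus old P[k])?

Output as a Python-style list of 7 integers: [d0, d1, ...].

Element change: A[6] -10 -> 15, delta = 25
For k < 6: P[k] unchanged, delta_P[k] = 0
For k >= 6: P[k] shifts by exactly 25
Delta array: [0, 0, 0, 0, 0, 0, 25]

Answer: [0, 0, 0, 0, 0, 0, 25]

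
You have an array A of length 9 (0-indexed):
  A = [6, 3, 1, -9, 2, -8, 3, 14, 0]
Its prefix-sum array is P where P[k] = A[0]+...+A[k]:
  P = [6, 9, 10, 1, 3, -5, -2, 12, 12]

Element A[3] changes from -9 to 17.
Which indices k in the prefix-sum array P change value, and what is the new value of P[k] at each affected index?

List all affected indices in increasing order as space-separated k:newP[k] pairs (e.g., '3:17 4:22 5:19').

P[k] = A[0] + ... + A[k]
P[k] includes A[3] iff k >= 3
Affected indices: 3, 4, ..., 8; delta = 26
  P[3]: 1 + 26 = 27
  P[4]: 3 + 26 = 29
  P[5]: -5 + 26 = 21
  P[6]: -2 + 26 = 24
  P[7]: 12 + 26 = 38
  P[8]: 12 + 26 = 38

Answer: 3:27 4:29 5:21 6:24 7:38 8:38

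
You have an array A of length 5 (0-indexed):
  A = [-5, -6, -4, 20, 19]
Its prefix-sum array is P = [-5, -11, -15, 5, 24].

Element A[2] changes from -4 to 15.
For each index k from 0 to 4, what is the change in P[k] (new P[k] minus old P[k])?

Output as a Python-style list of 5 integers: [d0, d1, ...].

Answer: [0, 0, 19, 19, 19]

Derivation:
Element change: A[2] -4 -> 15, delta = 19
For k < 2: P[k] unchanged, delta_P[k] = 0
For k >= 2: P[k] shifts by exactly 19
Delta array: [0, 0, 19, 19, 19]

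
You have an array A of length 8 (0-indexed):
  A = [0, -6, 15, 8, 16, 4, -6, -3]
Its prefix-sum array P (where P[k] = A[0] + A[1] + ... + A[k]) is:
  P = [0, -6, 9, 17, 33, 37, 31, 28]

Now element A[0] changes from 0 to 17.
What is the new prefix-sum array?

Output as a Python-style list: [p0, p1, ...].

Change: A[0] 0 -> 17, delta = 17
P[k] for k < 0: unchanged (A[0] not included)
P[k] for k >= 0: shift by delta = 17
  P[0] = 0 + 17 = 17
  P[1] = -6 + 17 = 11
  P[2] = 9 + 17 = 26
  P[3] = 17 + 17 = 34
  P[4] = 33 + 17 = 50
  P[5] = 37 + 17 = 54
  P[6] = 31 + 17 = 48
  P[7] = 28 + 17 = 45

Answer: [17, 11, 26, 34, 50, 54, 48, 45]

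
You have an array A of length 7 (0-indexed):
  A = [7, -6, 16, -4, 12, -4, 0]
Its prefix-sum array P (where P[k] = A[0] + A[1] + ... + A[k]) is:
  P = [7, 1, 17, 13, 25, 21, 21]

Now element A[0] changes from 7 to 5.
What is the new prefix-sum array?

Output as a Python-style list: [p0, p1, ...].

Change: A[0] 7 -> 5, delta = -2
P[k] for k < 0: unchanged (A[0] not included)
P[k] for k >= 0: shift by delta = -2
  P[0] = 7 + -2 = 5
  P[1] = 1 + -2 = -1
  P[2] = 17 + -2 = 15
  P[3] = 13 + -2 = 11
  P[4] = 25 + -2 = 23
  P[5] = 21 + -2 = 19
  P[6] = 21 + -2 = 19

Answer: [5, -1, 15, 11, 23, 19, 19]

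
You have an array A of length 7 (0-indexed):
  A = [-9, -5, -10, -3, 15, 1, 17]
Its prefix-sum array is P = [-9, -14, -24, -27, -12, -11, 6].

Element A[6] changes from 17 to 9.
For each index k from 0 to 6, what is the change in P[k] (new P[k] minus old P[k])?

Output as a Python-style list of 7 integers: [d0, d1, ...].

Answer: [0, 0, 0, 0, 0, 0, -8]

Derivation:
Element change: A[6] 17 -> 9, delta = -8
For k < 6: P[k] unchanged, delta_P[k] = 0
For k >= 6: P[k] shifts by exactly -8
Delta array: [0, 0, 0, 0, 0, 0, -8]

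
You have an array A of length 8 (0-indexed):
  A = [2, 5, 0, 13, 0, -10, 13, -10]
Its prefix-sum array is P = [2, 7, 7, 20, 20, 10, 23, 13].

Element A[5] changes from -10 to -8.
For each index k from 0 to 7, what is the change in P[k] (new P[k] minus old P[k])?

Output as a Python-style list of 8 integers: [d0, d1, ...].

Element change: A[5] -10 -> -8, delta = 2
For k < 5: P[k] unchanged, delta_P[k] = 0
For k >= 5: P[k] shifts by exactly 2
Delta array: [0, 0, 0, 0, 0, 2, 2, 2]

Answer: [0, 0, 0, 0, 0, 2, 2, 2]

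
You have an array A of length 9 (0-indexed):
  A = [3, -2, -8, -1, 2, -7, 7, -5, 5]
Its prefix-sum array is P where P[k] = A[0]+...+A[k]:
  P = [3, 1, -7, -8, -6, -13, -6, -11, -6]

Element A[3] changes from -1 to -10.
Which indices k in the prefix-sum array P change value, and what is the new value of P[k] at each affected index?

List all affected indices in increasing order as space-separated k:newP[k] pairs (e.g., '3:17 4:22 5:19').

Answer: 3:-17 4:-15 5:-22 6:-15 7:-20 8:-15

Derivation:
P[k] = A[0] + ... + A[k]
P[k] includes A[3] iff k >= 3
Affected indices: 3, 4, ..., 8; delta = -9
  P[3]: -8 + -9 = -17
  P[4]: -6 + -9 = -15
  P[5]: -13 + -9 = -22
  P[6]: -6 + -9 = -15
  P[7]: -11 + -9 = -20
  P[8]: -6 + -9 = -15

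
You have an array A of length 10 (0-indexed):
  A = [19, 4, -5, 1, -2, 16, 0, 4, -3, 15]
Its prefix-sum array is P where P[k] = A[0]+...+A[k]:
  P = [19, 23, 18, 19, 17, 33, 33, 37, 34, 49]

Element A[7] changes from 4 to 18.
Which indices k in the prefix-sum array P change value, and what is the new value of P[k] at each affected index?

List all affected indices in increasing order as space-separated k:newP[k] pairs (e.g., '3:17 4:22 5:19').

Answer: 7:51 8:48 9:63

Derivation:
P[k] = A[0] + ... + A[k]
P[k] includes A[7] iff k >= 7
Affected indices: 7, 8, ..., 9; delta = 14
  P[7]: 37 + 14 = 51
  P[8]: 34 + 14 = 48
  P[9]: 49 + 14 = 63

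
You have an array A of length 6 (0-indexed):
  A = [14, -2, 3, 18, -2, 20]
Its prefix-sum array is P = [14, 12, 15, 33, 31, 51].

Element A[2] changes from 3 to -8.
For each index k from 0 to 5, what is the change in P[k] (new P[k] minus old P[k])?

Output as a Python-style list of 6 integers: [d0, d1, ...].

Answer: [0, 0, -11, -11, -11, -11]

Derivation:
Element change: A[2] 3 -> -8, delta = -11
For k < 2: P[k] unchanged, delta_P[k] = 0
For k >= 2: P[k] shifts by exactly -11
Delta array: [0, 0, -11, -11, -11, -11]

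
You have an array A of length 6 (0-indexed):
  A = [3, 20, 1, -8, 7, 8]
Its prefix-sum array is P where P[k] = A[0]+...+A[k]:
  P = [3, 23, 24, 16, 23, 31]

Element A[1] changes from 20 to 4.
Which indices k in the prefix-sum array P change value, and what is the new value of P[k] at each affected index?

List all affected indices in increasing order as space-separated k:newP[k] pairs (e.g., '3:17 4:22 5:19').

Answer: 1:7 2:8 3:0 4:7 5:15

Derivation:
P[k] = A[0] + ... + A[k]
P[k] includes A[1] iff k >= 1
Affected indices: 1, 2, ..., 5; delta = -16
  P[1]: 23 + -16 = 7
  P[2]: 24 + -16 = 8
  P[3]: 16 + -16 = 0
  P[4]: 23 + -16 = 7
  P[5]: 31 + -16 = 15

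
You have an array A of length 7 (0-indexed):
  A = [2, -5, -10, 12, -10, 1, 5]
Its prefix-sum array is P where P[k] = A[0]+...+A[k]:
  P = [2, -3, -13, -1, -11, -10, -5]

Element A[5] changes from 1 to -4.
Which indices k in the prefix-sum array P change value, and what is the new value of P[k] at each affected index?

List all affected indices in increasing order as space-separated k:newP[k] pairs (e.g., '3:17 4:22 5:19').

Answer: 5:-15 6:-10

Derivation:
P[k] = A[0] + ... + A[k]
P[k] includes A[5] iff k >= 5
Affected indices: 5, 6, ..., 6; delta = -5
  P[5]: -10 + -5 = -15
  P[6]: -5 + -5 = -10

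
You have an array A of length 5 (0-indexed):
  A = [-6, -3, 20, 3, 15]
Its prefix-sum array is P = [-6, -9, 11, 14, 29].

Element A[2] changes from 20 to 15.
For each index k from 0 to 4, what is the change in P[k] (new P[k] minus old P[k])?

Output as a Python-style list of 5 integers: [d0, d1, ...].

Element change: A[2] 20 -> 15, delta = -5
For k < 2: P[k] unchanged, delta_P[k] = 0
For k >= 2: P[k] shifts by exactly -5
Delta array: [0, 0, -5, -5, -5]

Answer: [0, 0, -5, -5, -5]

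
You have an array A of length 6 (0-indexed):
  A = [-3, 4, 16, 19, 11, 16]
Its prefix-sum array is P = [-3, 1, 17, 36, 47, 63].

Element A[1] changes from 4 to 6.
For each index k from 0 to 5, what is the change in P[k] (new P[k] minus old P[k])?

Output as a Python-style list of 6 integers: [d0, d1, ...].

Element change: A[1] 4 -> 6, delta = 2
For k < 1: P[k] unchanged, delta_P[k] = 0
For k >= 1: P[k] shifts by exactly 2
Delta array: [0, 2, 2, 2, 2, 2]

Answer: [0, 2, 2, 2, 2, 2]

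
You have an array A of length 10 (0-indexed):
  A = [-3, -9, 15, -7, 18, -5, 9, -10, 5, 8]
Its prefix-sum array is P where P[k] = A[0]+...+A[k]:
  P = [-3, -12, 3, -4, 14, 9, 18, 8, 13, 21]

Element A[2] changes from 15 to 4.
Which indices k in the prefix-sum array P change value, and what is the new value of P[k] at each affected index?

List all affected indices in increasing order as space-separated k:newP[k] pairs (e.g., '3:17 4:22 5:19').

P[k] = A[0] + ... + A[k]
P[k] includes A[2] iff k >= 2
Affected indices: 2, 3, ..., 9; delta = -11
  P[2]: 3 + -11 = -8
  P[3]: -4 + -11 = -15
  P[4]: 14 + -11 = 3
  P[5]: 9 + -11 = -2
  P[6]: 18 + -11 = 7
  P[7]: 8 + -11 = -3
  P[8]: 13 + -11 = 2
  P[9]: 21 + -11 = 10

Answer: 2:-8 3:-15 4:3 5:-2 6:7 7:-3 8:2 9:10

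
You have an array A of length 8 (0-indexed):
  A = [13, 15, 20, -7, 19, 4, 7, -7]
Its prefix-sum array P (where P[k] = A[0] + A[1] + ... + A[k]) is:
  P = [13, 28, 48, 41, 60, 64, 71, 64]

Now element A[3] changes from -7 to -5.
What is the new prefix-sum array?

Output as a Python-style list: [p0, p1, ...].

Change: A[3] -7 -> -5, delta = 2
P[k] for k < 3: unchanged (A[3] not included)
P[k] for k >= 3: shift by delta = 2
  P[0] = 13 + 0 = 13
  P[1] = 28 + 0 = 28
  P[2] = 48 + 0 = 48
  P[3] = 41 + 2 = 43
  P[4] = 60 + 2 = 62
  P[5] = 64 + 2 = 66
  P[6] = 71 + 2 = 73
  P[7] = 64 + 2 = 66

Answer: [13, 28, 48, 43, 62, 66, 73, 66]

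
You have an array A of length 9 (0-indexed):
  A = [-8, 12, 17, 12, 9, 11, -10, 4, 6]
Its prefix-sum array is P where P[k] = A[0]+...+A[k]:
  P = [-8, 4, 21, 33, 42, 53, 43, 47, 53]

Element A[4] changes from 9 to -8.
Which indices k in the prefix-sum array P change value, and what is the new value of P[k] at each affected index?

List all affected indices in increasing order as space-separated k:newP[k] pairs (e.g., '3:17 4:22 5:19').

Answer: 4:25 5:36 6:26 7:30 8:36

Derivation:
P[k] = A[0] + ... + A[k]
P[k] includes A[4] iff k >= 4
Affected indices: 4, 5, ..., 8; delta = -17
  P[4]: 42 + -17 = 25
  P[5]: 53 + -17 = 36
  P[6]: 43 + -17 = 26
  P[7]: 47 + -17 = 30
  P[8]: 53 + -17 = 36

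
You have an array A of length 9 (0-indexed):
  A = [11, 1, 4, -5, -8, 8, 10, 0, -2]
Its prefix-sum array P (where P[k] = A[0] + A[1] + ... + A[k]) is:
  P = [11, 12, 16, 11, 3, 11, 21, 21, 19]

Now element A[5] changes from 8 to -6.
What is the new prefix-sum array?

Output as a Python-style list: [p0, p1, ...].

Answer: [11, 12, 16, 11, 3, -3, 7, 7, 5]

Derivation:
Change: A[5] 8 -> -6, delta = -14
P[k] for k < 5: unchanged (A[5] not included)
P[k] for k >= 5: shift by delta = -14
  P[0] = 11 + 0 = 11
  P[1] = 12 + 0 = 12
  P[2] = 16 + 0 = 16
  P[3] = 11 + 0 = 11
  P[4] = 3 + 0 = 3
  P[5] = 11 + -14 = -3
  P[6] = 21 + -14 = 7
  P[7] = 21 + -14 = 7
  P[8] = 19 + -14 = 5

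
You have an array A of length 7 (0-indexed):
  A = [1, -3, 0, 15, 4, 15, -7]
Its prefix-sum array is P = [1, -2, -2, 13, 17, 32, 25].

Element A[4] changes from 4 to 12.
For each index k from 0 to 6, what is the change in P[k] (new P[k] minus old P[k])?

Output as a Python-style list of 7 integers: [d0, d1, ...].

Element change: A[4] 4 -> 12, delta = 8
For k < 4: P[k] unchanged, delta_P[k] = 0
For k >= 4: P[k] shifts by exactly 8
Delta array: [0, 0, 0, 0, 8, 8, 8]

Answer: [0, 0, 0, 0, 8, 8, 8]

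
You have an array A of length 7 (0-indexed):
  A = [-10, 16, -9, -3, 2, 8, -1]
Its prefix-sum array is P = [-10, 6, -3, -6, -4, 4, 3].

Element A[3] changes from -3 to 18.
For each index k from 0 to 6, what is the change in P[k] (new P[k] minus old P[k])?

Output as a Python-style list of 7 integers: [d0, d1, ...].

Answer: [0, 0, 0, 21, 21, 21, 21]

Derivation:
Element change: A[3] -3 -> 18, delta = 21
For k < 3: P[k] unchanged, delta_P[k] = 0
For k >= 3: P[k] shifts by exactly 21
Delta array: [0, 0, 0, 21, 21, 21, 21]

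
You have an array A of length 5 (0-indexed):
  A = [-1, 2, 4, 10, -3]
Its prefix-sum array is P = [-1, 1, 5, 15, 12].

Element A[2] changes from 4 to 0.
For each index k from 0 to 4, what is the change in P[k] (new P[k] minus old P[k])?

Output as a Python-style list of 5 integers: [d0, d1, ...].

Answer: [0, 0, -4, -4, -4]

Derivation:
Element change: A[2] 4 -> 0, delta = -4
For k < 2: P[k] unchanged, delta_P[k] = 0
For k >= 2: P[k] shifts by exactly -4
Delta array: [0, 0, -4, -4, -4]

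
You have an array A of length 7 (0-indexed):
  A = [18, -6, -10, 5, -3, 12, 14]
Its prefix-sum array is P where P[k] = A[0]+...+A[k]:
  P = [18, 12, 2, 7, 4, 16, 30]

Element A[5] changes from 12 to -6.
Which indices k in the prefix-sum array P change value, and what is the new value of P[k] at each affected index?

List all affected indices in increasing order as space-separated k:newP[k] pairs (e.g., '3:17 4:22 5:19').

P[k] = A[0] + ... + A[k]
P[k] includes A[5] iff k >= 5
Affected indices: 5, 6, ..., 6; delta = -18
  P[5]: 16 + -18 = -2
  P[6]: 30 + -18 = 12

Answer: 5:-2 6:12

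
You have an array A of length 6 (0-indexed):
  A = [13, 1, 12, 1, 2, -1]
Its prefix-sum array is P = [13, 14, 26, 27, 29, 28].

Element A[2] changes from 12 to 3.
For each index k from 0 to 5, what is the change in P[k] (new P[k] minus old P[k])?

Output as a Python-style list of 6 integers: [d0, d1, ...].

Element change: A[2] 12 -> 3, delta = -9
For k < 2: P[k] unchanged, delta_P[k] = 0
For k >= 2: P[k] shifts by exactly -9
Delta array: [0, 0, -9, -9, -9, -9]

Answer: [0, 0, -9, -9, -9, -9]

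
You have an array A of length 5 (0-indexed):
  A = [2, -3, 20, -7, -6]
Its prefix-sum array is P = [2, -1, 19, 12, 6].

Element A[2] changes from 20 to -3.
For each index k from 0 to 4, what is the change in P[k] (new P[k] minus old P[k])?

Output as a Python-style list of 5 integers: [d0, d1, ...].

Element change: A[2] 20 -> -3, delta = -23
For k < 2: P[k] unchanged, delta_P[k] = 0
For k >= 2: P[k] shifts by exactly -23
Delta array: [0, 0, -23, -23, -23]

Answer: [0, 0, -23, -23, -23]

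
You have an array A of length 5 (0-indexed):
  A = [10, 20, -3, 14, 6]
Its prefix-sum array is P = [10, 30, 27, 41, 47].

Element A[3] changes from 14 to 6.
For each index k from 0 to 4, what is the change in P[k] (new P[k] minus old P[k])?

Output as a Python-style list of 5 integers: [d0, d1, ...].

Answer: [0, 0, 0, -8, -8]

Derivation:
Element change: A[3] 14 -> 6, delta = -8
For k < 3: P[k] unchanged, delta_P[k] = 0
For k >= 3: P[k] shifts by exactly -8
Delta array: [0, 0, 0, -8, -8]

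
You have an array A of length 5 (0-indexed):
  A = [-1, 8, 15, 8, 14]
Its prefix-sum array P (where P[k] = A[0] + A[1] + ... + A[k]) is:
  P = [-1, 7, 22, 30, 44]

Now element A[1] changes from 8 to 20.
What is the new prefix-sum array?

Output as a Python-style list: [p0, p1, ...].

Change: A[1] 8 -> 20, delta = 12
P[k] for k < 1: unchanged (A[1] not included)
P[k] for k >= 1: shift by delta = 12
  P[0] = -1 + 0 = -1
  P[1] = 7 + 12 = 19
  P[2] = 22 + 12 = 34
  P[3] = 30 + 12 = 42
  P[4] = 44 + 12 = 56

Answer: [-1, 19, 34, 42, 56]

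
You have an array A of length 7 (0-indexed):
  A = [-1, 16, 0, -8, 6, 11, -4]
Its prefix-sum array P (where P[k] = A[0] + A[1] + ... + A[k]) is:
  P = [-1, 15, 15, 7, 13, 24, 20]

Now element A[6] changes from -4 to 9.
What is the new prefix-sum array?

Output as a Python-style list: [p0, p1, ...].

Answer: [-1, 15, 15, 7, 13, 24, 33]

Derivation:
Change: A[6] -4 -> 9, delta = 13
P[k] for k < 6: unchanged (A[6] not included)
P[k] for k >= 6: shift by delta = 13
  P[0] = -1 + 0 = -1
  P[1] = 15 + 0 = 15
  P[2] = 15 + 0 = 15
  P[3] = 7 + 0 = 7
  P[4] = 13 + 0 = 13
  P[5] = 24 + 0 = 24
  P[6] = 20 + 13 = 33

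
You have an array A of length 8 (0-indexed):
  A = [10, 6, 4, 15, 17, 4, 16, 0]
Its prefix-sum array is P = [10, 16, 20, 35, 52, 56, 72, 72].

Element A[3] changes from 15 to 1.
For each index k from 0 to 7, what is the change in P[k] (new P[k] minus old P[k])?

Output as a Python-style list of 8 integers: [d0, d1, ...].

Answer: [0, 0, 0, -14, -14, -14, -14, -14]

Derivation:
Element change: A[3] 15 -> 1, delta = -14
For k < 3: P[k] unchanged, delta_P[k] = 0
For k >= 3: P[k] shifts by exactly -14
Delta array: [0, 0, 0, -14, -14, -14, -14, -14]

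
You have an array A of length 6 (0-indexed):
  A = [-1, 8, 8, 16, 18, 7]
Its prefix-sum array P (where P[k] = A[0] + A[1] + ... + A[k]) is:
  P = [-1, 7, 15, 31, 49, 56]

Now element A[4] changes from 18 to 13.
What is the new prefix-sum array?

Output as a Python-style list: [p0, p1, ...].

Change: A[4] 18 -> 13, delta = -5
P[k] for k < 4: unchanged (A[4] not included)
P[k] for k >= 4: shift by delta = -5
  P[0] = -1 + 0 = -1
  P[1] = 7 + 0 = 7
  P[2] = 15 + 0 = 15
  P[3] = 31 + 0 = 31
  P[4] = 49 + -5 = 44
  P[5] = 56 + -5 = 51

Answer: [-1, 7, 15, 31, 44, 51]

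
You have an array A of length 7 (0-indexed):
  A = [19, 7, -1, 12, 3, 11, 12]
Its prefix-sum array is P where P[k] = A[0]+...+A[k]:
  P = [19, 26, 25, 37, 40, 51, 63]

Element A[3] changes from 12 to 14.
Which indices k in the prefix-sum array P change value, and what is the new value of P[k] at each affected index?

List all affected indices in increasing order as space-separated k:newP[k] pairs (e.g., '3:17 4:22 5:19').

Answer: 3:39 4:42 5:53 6:65

Derivation:
P[k] = A[0] + ... + A[k]
P[k] includes A[3] iff k >= 3
Affected indices: 3, 4, ..., 6; delta = 2
  P[3]: 37 + 2 = 39
  P[4]: 40 + 2 = 42
  P[5]: 51 + 2 = 53
  P[6]: 63 + 2 = 65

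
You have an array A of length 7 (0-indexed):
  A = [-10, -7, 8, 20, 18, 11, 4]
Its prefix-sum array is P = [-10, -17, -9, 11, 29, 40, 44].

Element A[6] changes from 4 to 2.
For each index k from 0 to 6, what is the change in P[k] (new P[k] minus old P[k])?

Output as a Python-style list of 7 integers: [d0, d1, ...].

Element change: A[6] 4 -> 2, delta = -2
For k < 6: P[k] unchanged, delta_P[k] = 0
For k >= 6: P[k] shifts by exactly -2
Delta array: [0, 0, 0, 0, 0, 0, -2]

Answer: [0, 0, 0, 0, 0, 0, -2]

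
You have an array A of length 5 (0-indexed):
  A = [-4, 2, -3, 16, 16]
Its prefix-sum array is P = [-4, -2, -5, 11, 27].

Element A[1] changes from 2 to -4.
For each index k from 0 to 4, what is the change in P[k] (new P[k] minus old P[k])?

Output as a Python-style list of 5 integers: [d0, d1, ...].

Element change: A[1] 2 -> -4, delta = -6
For k < 1: P[k] unchanged, delta_P[k] = 0
For k >= 1: P[k] shifts by exactly -6
Delta array: [0, -6, -6, -6, -6]

Answer: [0, -6, -6, -6, -6]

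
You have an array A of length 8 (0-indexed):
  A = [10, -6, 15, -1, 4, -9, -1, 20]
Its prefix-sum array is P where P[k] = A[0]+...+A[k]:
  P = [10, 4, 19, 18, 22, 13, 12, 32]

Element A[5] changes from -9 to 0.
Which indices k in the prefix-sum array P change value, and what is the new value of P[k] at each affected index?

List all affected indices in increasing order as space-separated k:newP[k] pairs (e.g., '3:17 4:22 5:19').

Answer: 5:22 6:21 7:41

Derivation:
P[k] = A[0] + ... + A[k]
P[k] includes A[5] iff k >= 5
Affected indices: 5, 6, ..., 7; delta = 9
  P[5]: 13 + 9 = 22
  P[6]: 12 + 9 = 21
  P[7]: 32 + 9 = 41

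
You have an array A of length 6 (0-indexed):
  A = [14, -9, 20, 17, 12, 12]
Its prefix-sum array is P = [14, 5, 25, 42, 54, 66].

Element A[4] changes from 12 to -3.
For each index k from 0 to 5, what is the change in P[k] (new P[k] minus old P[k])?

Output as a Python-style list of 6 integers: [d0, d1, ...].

Element change: A[4] 12 -> -3, delta = -15
For k < 4: P[k] unchanged, delta_P[k] = 0
For k >= 4: P[k] shifts by exactly -15
Delta array: [0, 0, 0, 0, -15, -15]

Answer: [0, 0, 0, 0, -15, -15]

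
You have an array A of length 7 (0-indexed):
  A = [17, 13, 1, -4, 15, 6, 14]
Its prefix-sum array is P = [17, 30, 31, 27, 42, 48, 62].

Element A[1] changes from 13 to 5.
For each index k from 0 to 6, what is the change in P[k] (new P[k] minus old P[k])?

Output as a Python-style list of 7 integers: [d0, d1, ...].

Answer: [0, -8, -8, -8, -8, -8, -8]

Derivation:
Element change: A[1] 13 -> 5, delta = -8
For k < 1: P[k] unchanged, delta_P[k] = 0
For k >= 1: P[k] shifts by exactly -8
Delta array: [0, -8, -8, -8, -8, -8, -8]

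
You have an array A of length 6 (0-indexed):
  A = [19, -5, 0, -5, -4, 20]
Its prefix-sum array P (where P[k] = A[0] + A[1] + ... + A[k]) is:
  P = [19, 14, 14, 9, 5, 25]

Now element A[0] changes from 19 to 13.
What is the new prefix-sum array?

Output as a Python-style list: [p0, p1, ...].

Change: A[0] 19 -> 13, delta = -6
P[k] for k < 0: unchanged (A[0] not included)
P[k] for k >= 0: shift by delta = -6
  P[0] = 19 + -6 = 13
  P[1] = 14 + -6 = 8
  P[2] = 14 + -6 = 8
  P[3] = 9 + -6 = 3
  P[4] = 5 + -6 = -1
  P[5] = 25 + -6 = 19

Answer: [13, 8, 8, 3, -1, 19]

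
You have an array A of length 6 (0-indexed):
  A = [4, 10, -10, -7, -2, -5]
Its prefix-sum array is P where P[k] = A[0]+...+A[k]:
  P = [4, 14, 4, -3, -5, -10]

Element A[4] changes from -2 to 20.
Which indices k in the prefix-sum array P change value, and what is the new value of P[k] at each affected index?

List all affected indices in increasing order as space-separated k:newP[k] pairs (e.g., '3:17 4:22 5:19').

Answer: 4:17 5:12

Derivation:
P[k] = A[0] + ... + A[k]
P[k] includes A[4] iff k >= 4
Affected indices: 4, 5, ..., 5; delta = 22
  P[4]: -5 + 22 = 17
  P[5]: -10 + 22 = 12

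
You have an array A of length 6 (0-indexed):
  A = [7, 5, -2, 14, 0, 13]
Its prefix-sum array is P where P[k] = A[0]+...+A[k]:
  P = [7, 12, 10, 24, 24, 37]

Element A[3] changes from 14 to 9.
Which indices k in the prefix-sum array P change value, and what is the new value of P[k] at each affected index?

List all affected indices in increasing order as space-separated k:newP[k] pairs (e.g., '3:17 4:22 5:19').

Answer: 3:19 4:19 5:32

Derivation:
P[k] = A[0] + ... + A[k]
P[k] includes A[3] iff k >= 3
Affected indices: 3, 4, ..., 5; delta = -5
  P[3]: 24 + -5 = 19
  P[4]: 24 + -5 = 19
  P[5]: 37 + -5 = 32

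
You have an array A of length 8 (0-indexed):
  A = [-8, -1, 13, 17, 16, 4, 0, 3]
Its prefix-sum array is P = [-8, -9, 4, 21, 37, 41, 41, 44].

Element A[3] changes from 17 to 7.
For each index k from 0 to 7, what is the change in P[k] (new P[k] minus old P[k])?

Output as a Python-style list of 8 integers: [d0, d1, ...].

Answer: [0, 0, 0, -10, -10, -10, -10, -10]

Derivation:
Element change: A[3] 17 -> 7, delta = -10
For k < 3: P[k] unchanged, delta_P[k] = 0
For k >= 3: P[k] shifts by exactly -10
Delta array: [0, 0, 0, -10, -10, -10, -10, -10]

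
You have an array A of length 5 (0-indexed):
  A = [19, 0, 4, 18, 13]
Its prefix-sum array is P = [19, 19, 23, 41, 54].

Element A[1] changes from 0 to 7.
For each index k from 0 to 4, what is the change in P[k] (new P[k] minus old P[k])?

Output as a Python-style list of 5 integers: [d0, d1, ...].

Answer: [0, 7, 7, 7, 7]

Derivation:
Element change: A[1] 0 -> 7, delta = 7
For k < 1: P[k] unchanged, delta_P[k] = 0
For k >= 1: P[k] shifts by exactly 7
Delta array: [0, 7, 7, 7, 7]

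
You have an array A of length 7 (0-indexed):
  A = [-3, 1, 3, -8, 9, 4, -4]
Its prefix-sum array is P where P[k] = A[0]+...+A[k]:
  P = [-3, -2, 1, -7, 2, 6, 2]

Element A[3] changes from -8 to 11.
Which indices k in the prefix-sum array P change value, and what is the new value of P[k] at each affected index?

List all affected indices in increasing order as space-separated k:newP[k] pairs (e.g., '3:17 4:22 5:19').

P[k] = A[0] + ... + A[k]
P[k] includes A[3] iff k >= 3
Affected indices: 3, 4, ..., 6; delta = 19
  P[3]: -7 + 19 = 12
  P[4]: 2 + 19 = 21
  P[5]: 6 + 19 = 25
  P[6]: 2 + 19 = 21

Answer: 3:12 4:21 5:25 6:21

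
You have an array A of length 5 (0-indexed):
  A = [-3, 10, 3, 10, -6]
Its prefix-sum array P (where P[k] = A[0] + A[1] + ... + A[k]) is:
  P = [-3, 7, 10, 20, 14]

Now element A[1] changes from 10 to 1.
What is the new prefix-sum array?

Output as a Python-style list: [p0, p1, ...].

Answer: [-3, -2, 1, 11, 5]

Derivation:
Change: A[1] 10 -> 1, delta = -9
P[k] for k < 1: unchanged (A[1] not included)
P[k] for k >= 1: shift by delta = -9
  P[0] = -3 + 0 = -3
  P[1] = 7 + -9 = -2
  P[2] = 10 + -9 = 1
  P[3] = 20 + -9 = 11
  P[4] = 14 + -9 = 5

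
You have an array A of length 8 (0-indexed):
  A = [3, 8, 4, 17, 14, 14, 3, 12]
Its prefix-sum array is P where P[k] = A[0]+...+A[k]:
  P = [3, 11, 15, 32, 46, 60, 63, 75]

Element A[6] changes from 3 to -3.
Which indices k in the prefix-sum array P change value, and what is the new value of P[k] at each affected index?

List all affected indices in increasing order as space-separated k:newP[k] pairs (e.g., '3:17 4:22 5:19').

P[k] = A[0] + ... + A[k]
P[k] includes A[6] iff k >= 6
Affected indices: 6, 7, ..., 7; delta = -6
  P[6]: 63 + -6 = 57
  P[7]: 75 + -6 = 69

Answer: 6:57 7:69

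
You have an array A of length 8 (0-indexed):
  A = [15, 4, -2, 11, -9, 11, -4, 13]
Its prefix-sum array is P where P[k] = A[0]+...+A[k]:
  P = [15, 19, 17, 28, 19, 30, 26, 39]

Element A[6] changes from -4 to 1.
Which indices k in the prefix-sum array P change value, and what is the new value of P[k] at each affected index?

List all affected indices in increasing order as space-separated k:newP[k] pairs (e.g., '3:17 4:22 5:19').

P[k] = A[0] + ... + A[k]
P[k] includes A[6] iff k >= 6
Affected indices: 6, 7, ..., 7; delta = 5
  P[6]: 26 + 5 = 31
  P[7]: 39 + 5 = 44

Answer: 6:31 7:44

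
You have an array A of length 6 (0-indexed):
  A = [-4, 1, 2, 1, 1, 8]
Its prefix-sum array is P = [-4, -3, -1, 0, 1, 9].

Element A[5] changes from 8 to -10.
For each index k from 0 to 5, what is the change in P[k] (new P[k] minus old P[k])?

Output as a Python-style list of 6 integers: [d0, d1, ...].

Answer: [0, 0, 0, 0, 0, -18]

Derivation:
Element change: A[5] 8 -> -10, delta = -18
For k < 5: P[k] unchanged, delta_P[k] = 0
For k >= 5: P[k] shifts by exactly -18
Delta array: [0, 0, 0, 0, 0, -18]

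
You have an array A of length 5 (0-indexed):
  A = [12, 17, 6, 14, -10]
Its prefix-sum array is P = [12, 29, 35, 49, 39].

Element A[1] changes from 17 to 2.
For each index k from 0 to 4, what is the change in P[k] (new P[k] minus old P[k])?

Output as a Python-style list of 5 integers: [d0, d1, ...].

Element change: A[1] 17 -> 2, delta = -15
For k < 1: P[k] unchanged, delta_P[k] = 0
For k >= 1: P[k] shifts by exactly -15
Delta array: [0, -15, -15, -15, -15]

Answer: [0, -15, -15, -15, -15]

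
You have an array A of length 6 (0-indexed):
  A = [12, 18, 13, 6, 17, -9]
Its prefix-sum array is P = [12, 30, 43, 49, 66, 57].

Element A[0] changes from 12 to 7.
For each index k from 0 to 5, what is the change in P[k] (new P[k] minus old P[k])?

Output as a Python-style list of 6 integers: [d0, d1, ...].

Answer: [-5, -5, -5, -5, -5, -5]

Derivation:
Element change: A[0] 12 -> 7, delta = -5
For k < 0: P[k] unchanged, delta_P[k] = 0
For k >= 0: P[k] shifts by exactly -5
Delta array: [-5, -5, -5, -5, -5, -5]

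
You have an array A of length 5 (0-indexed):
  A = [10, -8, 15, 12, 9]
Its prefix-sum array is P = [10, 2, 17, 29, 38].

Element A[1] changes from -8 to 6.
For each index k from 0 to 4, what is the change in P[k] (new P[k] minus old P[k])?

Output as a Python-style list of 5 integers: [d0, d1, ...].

Element change: A[1] -8 -> 6, delta = 14
For k < 1: P[k] unchanged, delta_P[k] = 0
For k >= 1: P[k] shifts by exactly 14
Delta array: [0, 14, 14, 14, 14]

Answer: [0, 14, 14, 14, 14]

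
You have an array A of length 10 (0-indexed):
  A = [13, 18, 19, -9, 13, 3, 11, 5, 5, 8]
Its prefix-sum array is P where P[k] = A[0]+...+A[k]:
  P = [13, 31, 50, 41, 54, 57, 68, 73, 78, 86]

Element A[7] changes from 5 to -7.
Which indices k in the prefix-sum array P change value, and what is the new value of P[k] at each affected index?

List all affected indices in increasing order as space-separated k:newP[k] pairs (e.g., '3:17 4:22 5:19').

P[k] = A[0] + ... + A[k]
P[k] includes A[7] iff k >= 7
Affected indices: 7, 8, ..., 9; delta = -12
  P[7]: 73 + -12 = 61
  P[8]: 78 + -12 = 66
  P[9]: 86 + -12 = 74

Answer: 7:61 8:66 9:74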